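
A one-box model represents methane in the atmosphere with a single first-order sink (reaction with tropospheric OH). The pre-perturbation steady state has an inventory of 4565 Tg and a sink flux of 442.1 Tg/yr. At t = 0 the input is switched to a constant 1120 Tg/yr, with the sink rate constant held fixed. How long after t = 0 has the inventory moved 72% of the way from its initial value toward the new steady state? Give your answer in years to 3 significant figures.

13.1 yr

τ = M₀/F₀ = 4565/442.1 = 10.33 yr.
The remaining gap fraction is e^(−t/τ); 72% covered ⇒ e^(−t/τ) = 0.280.
t = −τ ln(0.280) = 10.33 × 1.273 = 13.14 yr.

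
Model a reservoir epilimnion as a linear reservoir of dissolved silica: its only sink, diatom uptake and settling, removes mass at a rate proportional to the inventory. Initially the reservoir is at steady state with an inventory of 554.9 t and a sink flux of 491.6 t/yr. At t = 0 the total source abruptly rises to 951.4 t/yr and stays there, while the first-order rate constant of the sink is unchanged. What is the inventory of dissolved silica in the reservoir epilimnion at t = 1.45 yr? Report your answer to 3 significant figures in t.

Residence time τ = M₀/F₀ = 1.129 yr. The eventual steady state is M_∞ = M₀·(F₁/F₀) = 554.9 × 951.4/491.6 = 1073.9 t.
The anomaly ΔM(t) = M(t) − M_∞ decays as ΔM₀·e^(−t/τ) with ΔM₀ = 554.9 − 1073.9 = −519.0 t.
At t = 1.45 yr, e^(−t/τ) = e^(−1.285) = 0.2768, so ΔM = −143.6 t and M = 1073.9 − 143.6 = 930.26 t.

930 t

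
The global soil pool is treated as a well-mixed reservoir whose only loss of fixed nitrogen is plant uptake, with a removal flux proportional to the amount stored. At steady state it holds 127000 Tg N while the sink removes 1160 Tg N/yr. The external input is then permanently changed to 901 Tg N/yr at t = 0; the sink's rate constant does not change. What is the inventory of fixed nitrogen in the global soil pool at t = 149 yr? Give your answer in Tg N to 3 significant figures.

106000 Tg N

Residence time τ = M₀/F₀ = 109.5 yr. The eventual steady state is M_∞ = M₀·(F₁/F₀) = 127000 × 901/1160 = 98644 Tg N.
The anomaly ΔM(t) = M(t) − M_∞ decays as ΔM₀·e^(−t/τ) with ΔM₀ = 127000 − 98644 = 28360 Tg N.
At t = 149 yr, e^(−t/τ) = e^(−1.361) = 0.2564, so ΔM = 7271 Tg N and M = 98644 + 7271 = 105910 Tg N.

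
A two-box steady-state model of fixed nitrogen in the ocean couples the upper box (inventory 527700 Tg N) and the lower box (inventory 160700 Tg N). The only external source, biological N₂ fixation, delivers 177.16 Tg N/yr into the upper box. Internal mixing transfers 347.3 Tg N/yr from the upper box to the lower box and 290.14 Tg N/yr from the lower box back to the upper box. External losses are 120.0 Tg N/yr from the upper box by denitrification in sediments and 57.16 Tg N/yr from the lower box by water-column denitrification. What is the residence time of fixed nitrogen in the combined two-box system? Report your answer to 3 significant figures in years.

Residence time in the combined system uses the total inventory and the total *external* removal — internal exchanges between the two boxes cancel.
M_total = 527700 + 160700 = 688400 Tg N.
ΣF_external_out = 120.0 + 57.16 = 177.16 Tg N/yr.
τ = M_total / ΣF_ext = 688400 / 177.16 = 3886 yr.

3890 yr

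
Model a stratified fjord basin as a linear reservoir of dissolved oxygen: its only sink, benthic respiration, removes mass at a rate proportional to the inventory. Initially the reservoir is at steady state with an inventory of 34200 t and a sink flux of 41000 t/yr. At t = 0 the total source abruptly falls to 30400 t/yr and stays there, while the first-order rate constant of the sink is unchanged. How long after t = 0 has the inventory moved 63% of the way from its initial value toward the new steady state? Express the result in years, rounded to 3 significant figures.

τ = M₀/F₀ = 34200/41000 = 0.8341 yr.
The remaining gap fraction is e^(−t/τ); 63% covered ⇒ e^(−t/τ) = 0.370.
t = −τ ln(0.370) = 0.8341 × 0.9943 = 0.8294 yr.

0.829 yr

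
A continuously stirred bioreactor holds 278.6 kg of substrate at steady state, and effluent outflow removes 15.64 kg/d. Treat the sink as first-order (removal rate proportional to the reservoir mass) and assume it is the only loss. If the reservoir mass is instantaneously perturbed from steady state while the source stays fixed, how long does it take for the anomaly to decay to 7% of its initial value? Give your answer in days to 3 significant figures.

47.4 d

For a linear reservoir the anomaly decays as exp(−t/τ) with τ = M/F = 278.6/15.64 = 17.81 d.
exp(−t/τ) = 0.07 ⇒ t = −τ ln(0.07) = 17.81 × 2.659 = 47.37 d.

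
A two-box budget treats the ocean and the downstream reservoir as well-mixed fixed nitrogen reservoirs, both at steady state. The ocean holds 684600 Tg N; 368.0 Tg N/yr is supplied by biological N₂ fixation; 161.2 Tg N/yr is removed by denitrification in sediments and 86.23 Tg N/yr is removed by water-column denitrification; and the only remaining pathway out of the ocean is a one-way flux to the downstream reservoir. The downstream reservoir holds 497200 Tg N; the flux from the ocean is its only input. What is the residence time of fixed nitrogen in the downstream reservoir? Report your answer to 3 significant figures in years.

4120 yr

Balance the ocean: ΣF_in = 368.00 Tg N/yr.
Flux to the downstream reservoir = ΣF_in − (161.2 + 86.23) = 120.57 Tg N/yr.
At steady state the output of the downstream reservoir equals its input, 120.57 Tg N/yr.
τ = M / F = 497200 / 120.57 = 4124 yr.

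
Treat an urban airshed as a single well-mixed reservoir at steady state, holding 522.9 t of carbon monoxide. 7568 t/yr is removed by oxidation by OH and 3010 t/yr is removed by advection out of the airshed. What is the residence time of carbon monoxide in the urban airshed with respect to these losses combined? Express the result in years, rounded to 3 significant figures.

0.0494 yr

Total removal = 7568 + 3010 = 10578 t/yr.
τ = M / ΣF_out = 522.9 / 10578 = 0.04943 yr.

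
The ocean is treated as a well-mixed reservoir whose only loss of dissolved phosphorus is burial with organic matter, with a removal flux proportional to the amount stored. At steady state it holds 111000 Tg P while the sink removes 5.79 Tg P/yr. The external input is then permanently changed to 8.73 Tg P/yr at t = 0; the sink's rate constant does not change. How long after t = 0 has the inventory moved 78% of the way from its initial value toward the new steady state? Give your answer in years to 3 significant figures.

29000 yr

τ = M₀/F₀ = 111000/5.79 = 19170 yr.
The remaining gap fraction is e^(−t/τ); 78% covered ⇒ e^(−t/τ) = 0.220.
t = −τ ln(0.220) = 19170 × 1.514 = 29030 yr.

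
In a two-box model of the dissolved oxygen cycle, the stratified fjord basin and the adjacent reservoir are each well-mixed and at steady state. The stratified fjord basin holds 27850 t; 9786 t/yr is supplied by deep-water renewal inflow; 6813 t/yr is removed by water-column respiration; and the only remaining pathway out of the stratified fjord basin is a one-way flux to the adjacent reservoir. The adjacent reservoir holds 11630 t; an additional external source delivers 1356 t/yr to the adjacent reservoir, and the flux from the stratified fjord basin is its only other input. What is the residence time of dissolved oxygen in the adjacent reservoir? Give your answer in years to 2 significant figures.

Balance the stratified fjord basin: ΣF_in = 9786.0 t/yr.
Flux to the adjacent reservoir = ΣF_in − (6813) = 2973.0 t/yr.
Total input to the adjacent reservoir = 2973.0 + 1356 = 4329.0 t/yr; at steady state this equals its total output.
τ = M / F = 11630 / 4329.0 = 2.687 yr.

2.7 yr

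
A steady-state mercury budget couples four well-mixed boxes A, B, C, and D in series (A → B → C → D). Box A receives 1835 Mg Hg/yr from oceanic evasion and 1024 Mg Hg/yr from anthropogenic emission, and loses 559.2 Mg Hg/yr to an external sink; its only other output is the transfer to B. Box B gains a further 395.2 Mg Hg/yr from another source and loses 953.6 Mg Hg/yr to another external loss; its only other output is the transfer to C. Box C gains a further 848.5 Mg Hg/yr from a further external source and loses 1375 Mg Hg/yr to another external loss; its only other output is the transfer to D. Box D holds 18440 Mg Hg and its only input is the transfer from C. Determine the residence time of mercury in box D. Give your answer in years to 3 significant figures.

15.2 yr

Box A: F(A→B) = (1835 + 1024) − 559.2 = 2299.8 Mg Hg/yr.
Box B: F(B→C) = (2299.8 + 395.2) − 953.6 = 1741.4 Mg Hg/yr.
Box C: F(C→D) = (1741.4 + 848.5) − 1375 = 1214.9 Mg Hg/yr.
Box D throughput = its input = 1214.9 Mg Hg/yr; τ = 18440 / 1214.9 = 15.18 yr.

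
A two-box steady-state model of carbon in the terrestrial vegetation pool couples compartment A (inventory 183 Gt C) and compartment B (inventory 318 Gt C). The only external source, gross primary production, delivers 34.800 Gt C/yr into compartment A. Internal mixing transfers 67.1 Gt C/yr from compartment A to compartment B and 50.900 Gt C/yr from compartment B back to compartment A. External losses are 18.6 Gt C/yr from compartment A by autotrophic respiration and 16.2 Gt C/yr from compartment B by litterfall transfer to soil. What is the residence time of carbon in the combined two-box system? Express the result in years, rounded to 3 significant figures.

14.4 yr

For the system as a whole, the A↔B exchange is internal and contributes nothing to the throughput; only the external sinks remove mass.
M_total = 183 + 318 = 501.00 Gt C.
ΣF_external_out = 18.6 + 16.2 = 34.800 Gt C/yr.
τ = M_total / ΣF_ext = 501.00 / 34.800 = 14.40 yr.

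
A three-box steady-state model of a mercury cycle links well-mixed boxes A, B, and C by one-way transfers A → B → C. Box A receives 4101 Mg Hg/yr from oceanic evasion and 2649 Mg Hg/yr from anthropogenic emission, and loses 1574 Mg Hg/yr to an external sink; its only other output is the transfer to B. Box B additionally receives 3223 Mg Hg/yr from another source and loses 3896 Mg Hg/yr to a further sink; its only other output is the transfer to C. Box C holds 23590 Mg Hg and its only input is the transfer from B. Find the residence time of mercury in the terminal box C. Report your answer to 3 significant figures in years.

Box A: F(A→B) = (4101 + 2649) − 1574 = 5176.0 Mg Hg/yr.
Box B: F(B→C) = (5176.0 + 3223) − 3896 = 4503.0 Mg Hg/yr.
Box C throughput = its input = 4503.0 Mg Hg/yr; τ = 23590 / 4503.0 = 5.239 yr.

5.24 yr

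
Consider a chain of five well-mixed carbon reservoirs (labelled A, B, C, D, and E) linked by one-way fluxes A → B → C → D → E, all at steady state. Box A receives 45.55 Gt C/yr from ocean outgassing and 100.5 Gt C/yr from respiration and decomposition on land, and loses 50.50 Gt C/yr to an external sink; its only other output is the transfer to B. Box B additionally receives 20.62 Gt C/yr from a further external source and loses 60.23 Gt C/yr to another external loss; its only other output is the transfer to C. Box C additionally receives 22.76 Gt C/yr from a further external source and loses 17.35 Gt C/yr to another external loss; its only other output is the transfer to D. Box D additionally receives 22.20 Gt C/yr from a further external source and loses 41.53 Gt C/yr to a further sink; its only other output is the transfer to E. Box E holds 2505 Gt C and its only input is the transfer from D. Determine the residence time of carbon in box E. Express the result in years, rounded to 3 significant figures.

Box A: F(A→B) = (45.55 + 100.5) − 50.50 = 95.550 Gt C/yr.
Box B: F(B→C) = (95.550 + 20.62) − 60.23 = 55.940 Gt C/yr.
Box C: F(C→D) = (55.940 + 22.76) − 17.35 = 61.350 Gt C/yr.
Box D: F(D→E) = (61.350 + 22.20) − 41.53 = 42.020 Gt C/yr.
Box E throughput = its input = 42.020 Gt C/yr; τ = 2505 / 42.020 = 59.61 yr.

59.6 yr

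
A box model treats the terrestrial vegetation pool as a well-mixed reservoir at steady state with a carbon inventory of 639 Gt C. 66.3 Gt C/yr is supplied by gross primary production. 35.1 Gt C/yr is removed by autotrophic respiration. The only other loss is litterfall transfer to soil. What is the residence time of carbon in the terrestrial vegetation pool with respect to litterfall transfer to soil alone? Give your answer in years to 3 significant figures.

At steady state ΣF_in = ΣF_out.
ΣF_in = 66.300 Gt C/yr.
Litterfall transfer to soil flux = ΣF_in − (35.1) = 66.300 − 35.10 = 31.20 Gt C/yr.
τ = M / F = 639 / 31.20 = 20.48 yr.

20.5 yr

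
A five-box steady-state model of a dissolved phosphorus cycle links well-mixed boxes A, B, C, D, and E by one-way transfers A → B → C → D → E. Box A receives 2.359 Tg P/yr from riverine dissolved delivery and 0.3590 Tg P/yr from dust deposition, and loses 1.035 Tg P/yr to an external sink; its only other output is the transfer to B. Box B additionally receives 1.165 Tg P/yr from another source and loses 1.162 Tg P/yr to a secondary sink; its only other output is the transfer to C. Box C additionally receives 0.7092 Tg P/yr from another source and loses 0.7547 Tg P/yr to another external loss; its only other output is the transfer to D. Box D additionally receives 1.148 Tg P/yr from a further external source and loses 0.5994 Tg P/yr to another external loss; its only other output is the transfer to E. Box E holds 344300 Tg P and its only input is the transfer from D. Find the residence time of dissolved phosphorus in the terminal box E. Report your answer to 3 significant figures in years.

Box A: F(A→B) = (2.359 + 0.3590) − 1.035 = 1.6830 Tg P/yr.
Box B: F(B→C) = (1.6830 + 1.165) − 1.162 = 1.6860 Tg P/yr.
Box C: F(C→D) = (1.6860 + 0.7092) − 0.7547 = 1.6405 Tg P/yr.
Box D: F(D→E) = (1.6405 + 1.148) − 0.5994 = 2.1891 Tg P/yr.
Box E throughput = its input = 2.1891 Tg P/yr; τ = 344300 / 2.1891 = 157300 yr.

157000 yr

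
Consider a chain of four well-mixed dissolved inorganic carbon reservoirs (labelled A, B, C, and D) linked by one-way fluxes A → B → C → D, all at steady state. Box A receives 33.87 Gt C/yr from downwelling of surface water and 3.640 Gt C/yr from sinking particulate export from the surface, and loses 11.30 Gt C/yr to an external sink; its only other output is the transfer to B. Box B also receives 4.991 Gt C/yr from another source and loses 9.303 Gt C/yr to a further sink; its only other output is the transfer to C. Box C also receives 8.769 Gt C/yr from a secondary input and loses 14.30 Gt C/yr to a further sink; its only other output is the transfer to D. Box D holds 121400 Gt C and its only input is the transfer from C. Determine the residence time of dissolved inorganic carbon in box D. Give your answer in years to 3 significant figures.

Box A: F(A→B) = (33.87 + 3.640) − 11.30 = 26.210 Gt C/yr.
Box B: F(B→C) = (26.210 + 4.991) − 9.303 = 21.898 Gt C/yr.
Box C: F(C→D) = (21.898 + 8.769) − 14.30 = 16.367 Gt C/yr.
Box D throughput = its input = 16.367 Gt C/yr; τ = 121400 / 16.367 = 7417 yr.

7420 yr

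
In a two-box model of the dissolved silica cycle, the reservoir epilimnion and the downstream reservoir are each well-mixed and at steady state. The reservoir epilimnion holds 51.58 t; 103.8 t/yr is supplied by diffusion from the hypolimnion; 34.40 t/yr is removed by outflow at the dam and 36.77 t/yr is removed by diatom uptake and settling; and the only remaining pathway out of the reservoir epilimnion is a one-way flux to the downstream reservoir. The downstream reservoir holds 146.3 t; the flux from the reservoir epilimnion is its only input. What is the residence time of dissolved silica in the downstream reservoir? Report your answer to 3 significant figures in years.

4.48 yr

Balance the reservoir epilimnion: ΣF_in = 103.80 t/yr.
Flux to the downstream reservoir = ΣF_in − (34.40 + 36.77) = 32.630 t/yr.
At steady state the output of the downstream reservoir equals its input, 32.630 t/yr.
τ = M / F = 146.3 / 32.630 = 4.484 yr.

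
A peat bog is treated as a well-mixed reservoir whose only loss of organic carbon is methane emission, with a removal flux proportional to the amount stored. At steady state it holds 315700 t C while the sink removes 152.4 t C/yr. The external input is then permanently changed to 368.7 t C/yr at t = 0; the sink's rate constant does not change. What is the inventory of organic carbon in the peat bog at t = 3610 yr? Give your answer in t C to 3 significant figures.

The sink rate constant is k = F₀/M₀ = 152.4/315700 = 0.0004827 yr⁻¹.
Solving dM/dt = F₁ − kM with M(0) = M₀ gives M(t) = F₁/k + (M₀ − F₁/k)·e^(−kt).
F₁/k = 368.7/0.0004827 = 763770 t C; kt = 0.0004827 × 3610 = 1.743, e^(−kt) = 0.1751.
M(3610) = 763770 + (315700 − 763770) × 0.1751 = 763770 − 78440 = 685340 t C.

685000 t C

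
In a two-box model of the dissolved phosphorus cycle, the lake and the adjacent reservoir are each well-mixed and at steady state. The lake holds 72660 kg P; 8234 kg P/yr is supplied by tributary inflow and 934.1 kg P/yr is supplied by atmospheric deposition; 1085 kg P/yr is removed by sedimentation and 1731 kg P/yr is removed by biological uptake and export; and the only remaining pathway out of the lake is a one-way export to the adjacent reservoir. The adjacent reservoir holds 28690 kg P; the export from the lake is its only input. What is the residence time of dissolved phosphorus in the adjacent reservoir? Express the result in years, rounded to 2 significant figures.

4.5 yr

Balance the lake: ΣF_in = 8234 + 934.1 = 9168.1 kg P/yr.
Export to the adjacent reservoir = ΣF_in − (1085 + 1731) = 6352.1 kg P/yr.
At steady state the output of the adjacent reservoir equals its input, 6352.1 kg P/yr.
τ = M / F = 28690 / 6352.1 = 4.517 yr.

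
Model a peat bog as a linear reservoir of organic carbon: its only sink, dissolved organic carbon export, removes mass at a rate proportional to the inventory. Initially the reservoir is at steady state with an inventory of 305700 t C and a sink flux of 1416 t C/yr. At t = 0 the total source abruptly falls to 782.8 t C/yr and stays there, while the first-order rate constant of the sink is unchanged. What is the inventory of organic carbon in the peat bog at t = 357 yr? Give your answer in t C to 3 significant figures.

τ = M₀/F₀ = 305700/1416 = 215.9 yr; rate constant k = 1/τ.
New steady state M_∞ = F₁/k = F₁·τ = 782.8 × 215.9 = 169000 t C.
M(t) = M_∞ + (M₀ − M_∞)·e^(−t/τ); t/τ = 357/215.9 = 1.654, so e^(−t/τ) = 0.1914.
M(t) = 169000 + 136700 × 0.1914 = 195160 t C.

195000 t C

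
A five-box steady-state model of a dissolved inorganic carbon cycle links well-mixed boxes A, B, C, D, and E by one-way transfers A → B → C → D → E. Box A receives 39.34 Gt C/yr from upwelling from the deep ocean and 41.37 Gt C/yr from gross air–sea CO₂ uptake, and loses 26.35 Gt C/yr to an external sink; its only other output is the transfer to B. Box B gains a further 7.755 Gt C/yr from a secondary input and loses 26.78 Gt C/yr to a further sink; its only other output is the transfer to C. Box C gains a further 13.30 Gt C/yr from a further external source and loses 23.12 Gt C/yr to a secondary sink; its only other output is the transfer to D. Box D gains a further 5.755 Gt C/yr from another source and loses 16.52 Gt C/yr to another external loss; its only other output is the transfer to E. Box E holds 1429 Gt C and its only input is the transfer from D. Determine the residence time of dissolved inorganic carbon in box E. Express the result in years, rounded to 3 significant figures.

96.9 yr

Box A: F(A→B) = (39.34 + 41.37) − 26.35 = 54.360 Gt C/yr.
Box B: F(B→C) = (54.360 + 7.755) − 26.78 = 35.335 Gt C/yr.
Box C: F(C→D) = (35.335 + 13.30) − 23.12 = 25.515 Gt C/yr.
Box D: F(D→E) = (25.515 + 5.755) − 16.52 = 14.750 Gt C/yr.
Box E throughput = its input = 14.750 Gt C/yr; τ = 1429 / 14.750 = 96.88 yr.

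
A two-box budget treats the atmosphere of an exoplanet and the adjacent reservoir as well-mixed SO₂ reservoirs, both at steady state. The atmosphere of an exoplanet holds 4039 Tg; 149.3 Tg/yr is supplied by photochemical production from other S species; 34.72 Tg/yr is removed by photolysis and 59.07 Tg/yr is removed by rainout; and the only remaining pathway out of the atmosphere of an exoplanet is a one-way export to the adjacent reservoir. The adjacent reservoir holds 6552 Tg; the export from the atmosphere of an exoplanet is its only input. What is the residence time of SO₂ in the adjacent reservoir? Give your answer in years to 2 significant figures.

Balance the atmosphere of an exoplanet: ΣF_in = 149.30 Tg/yr.
Export to the adjacent reservoir = ΣF_in − (34.72 + 59.07) = 55.510 Tg/yr.
At steady state the output of the adjacent reservoir equals its input, 55.510 Tg/yr.
τ = M / F = 6552 / 55.510 = 118.0 yr.

120 yr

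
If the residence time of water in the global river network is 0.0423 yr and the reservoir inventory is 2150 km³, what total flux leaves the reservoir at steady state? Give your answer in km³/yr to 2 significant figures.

51000 km³/yr

F = M / τ = 2150 / 0.0423 = 50830 km³/yr.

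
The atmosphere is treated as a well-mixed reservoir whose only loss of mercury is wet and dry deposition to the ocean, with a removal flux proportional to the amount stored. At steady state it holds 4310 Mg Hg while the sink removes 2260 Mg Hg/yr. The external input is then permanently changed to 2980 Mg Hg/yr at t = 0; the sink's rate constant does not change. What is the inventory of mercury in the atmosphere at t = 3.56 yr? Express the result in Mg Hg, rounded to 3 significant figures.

τ = M₀/F₀ = 4310/2260 = 1.907 yr; rate constant k = 1/τ.
New steady state M_∞ = F₁/k = F₁·τ = 2980 × 1.907 = 5683.1 Mg Hg.
M(t) = M_∞ + (M₀ − M_∞)·e^(−t/τ); t/τ = 3.56/1.907 = 1.867, so e^(−t/τ) = 0.1546.
M(t) = 5683.1 − 1373 × 0.1546 = 5470.8 Mg Hg.

5470 Mg Hg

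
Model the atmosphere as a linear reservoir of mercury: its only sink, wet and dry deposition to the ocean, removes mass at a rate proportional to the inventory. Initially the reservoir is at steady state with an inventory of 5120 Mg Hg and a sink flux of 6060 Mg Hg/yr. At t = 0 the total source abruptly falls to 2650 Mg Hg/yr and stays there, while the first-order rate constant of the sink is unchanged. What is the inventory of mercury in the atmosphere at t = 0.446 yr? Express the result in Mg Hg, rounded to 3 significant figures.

τ = M₀/F₀ = 5120/6060 = 0.8449 yr; rate constant k = 1/τ.
New steady state M_∞ = F₁/k = F₁·τ = 2650 × 0.8449 = 2238.9 Mg Hg.
M(t) = M_∞ + (M₀ − M_∞)·e^(−t/τ); t/τ = 0.446/0.8449 = 0.5279, so e^(−t/τ) = 0.5899.
M(t) = 2238.9 + 2881 × 0.5899 = 3938.3 Mg Hg.

3940 Mg Hg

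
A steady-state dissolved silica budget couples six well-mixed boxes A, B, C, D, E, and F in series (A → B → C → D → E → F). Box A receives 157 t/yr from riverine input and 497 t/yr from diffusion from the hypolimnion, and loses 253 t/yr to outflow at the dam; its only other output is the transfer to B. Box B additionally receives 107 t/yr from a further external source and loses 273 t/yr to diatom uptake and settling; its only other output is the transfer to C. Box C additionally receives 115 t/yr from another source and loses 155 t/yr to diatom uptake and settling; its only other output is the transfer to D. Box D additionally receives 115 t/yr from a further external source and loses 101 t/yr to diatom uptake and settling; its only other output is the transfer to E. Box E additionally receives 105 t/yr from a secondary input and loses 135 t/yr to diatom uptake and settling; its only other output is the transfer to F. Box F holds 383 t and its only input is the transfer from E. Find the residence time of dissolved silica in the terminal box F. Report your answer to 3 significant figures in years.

Box A: F(A→B) = (157 + 497) − 253 = 401.00 t/yr.
Box B: F(B→C) = (401.00 + 107) − 273 = 235.00 t/yr.
Box C: F(C→D) = (235.00 + 115) − 155 = 195.00 t/yr.
Box D: F(D→E) = (195.00 + 115) − 101 = 209.00 t/yr.
Box E: F(E→F) = (209.00 + 105) − 135 = 179.00 t/yr.
Box F throughput = its input = 179.00 t/yr; τ = 383 / 179.00 = 2.140 yr.

2.14 yr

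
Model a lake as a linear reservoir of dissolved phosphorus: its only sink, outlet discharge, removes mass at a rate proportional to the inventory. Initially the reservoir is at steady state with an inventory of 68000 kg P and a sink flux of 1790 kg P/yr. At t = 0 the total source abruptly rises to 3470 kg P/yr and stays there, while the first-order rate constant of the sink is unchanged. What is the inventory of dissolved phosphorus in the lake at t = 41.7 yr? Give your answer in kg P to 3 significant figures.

Residence time τ = M₀/F₀ = 37.99 yr. The eventual steady state is M_∞ = M₀·(F₁/F₀) = 68000 × 3470/1790 = 131820 kg P.
The anomaly ΔM(t) = M(t) − M_∞ decays as ΔM₀·e^(−t/τ) with ΔM₀ = 68000 − 131820 = −63820 kg P.
At t = 41.7 yr, e^(−t/τ) = e^(−1.098) = 0.3336, so ΔM = −21290 kg P and M = 131820 − 21290 = 110530 kg P.

111000 kg P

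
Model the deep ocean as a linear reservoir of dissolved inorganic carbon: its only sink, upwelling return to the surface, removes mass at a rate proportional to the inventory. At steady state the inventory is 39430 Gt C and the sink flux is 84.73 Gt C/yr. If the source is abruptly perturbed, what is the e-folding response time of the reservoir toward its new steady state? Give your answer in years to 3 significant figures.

For a linear reservoir the response time equals the residence time τ = M/F.
τ = 39430 / 84.73 = 465.4 yr.

465 yr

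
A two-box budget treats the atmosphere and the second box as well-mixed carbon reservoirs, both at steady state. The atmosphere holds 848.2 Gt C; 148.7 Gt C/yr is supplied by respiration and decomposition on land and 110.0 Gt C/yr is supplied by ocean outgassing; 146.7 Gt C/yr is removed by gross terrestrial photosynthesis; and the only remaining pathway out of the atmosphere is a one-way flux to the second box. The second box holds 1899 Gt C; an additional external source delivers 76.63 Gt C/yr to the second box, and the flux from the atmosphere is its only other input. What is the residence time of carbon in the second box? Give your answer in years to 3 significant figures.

10.1 yr

Balance the atmosphere: ΣF_in = 148.7 + 110.0 = 258.70 Gt C/yr.
Flux to the second box = ΣF_in − (146.7) = 112.00 Gt C/yr.
Total input to the second box = 112.00 + 76.63 = 188.63 Gt C/yr; at steady state this equals its total output.
τ = M / F = 1899 / 188.63 = 10.07 yr.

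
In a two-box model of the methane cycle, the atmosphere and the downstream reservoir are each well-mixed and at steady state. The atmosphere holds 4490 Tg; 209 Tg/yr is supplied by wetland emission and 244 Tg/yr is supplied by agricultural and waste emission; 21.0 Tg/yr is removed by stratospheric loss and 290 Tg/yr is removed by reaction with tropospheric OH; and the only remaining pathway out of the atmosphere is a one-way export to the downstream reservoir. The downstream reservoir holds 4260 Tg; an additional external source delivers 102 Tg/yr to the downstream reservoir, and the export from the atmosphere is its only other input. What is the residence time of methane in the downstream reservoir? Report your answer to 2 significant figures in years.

Balance the atmosphere: ΣF_in = 209 + 244 = 453.00 Tg/yr.
Export to the downstream reservoir = ΣF_in − (21.0 + 290) = 142.00 Tg/yr.
Total input to the downstream reservoir = 142.00 + 102 = 244.00 Tg/yr; at steady state this equals its total output.
τ = M / F = 4260 / 244.00 = 17.46 yr.

17 yr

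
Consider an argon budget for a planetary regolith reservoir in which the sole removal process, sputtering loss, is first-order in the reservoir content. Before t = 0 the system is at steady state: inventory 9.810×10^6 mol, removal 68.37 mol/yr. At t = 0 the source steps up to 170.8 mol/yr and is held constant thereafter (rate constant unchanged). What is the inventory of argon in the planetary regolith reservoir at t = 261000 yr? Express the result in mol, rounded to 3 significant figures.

2.21×10^7 mol

The sink rate constant is k = F₀/M₀ = 68.37/9.810×10^6 = 6.969×10^-6 yr⁻¹.
Solving dM/dt = F₁ − kM with M(0) = M₀ gives M(t) = F₁/k + (M₀ − F₁/k)·e^(−kt).
F₁/k = 170.8/6.969×10^-6 = 2.4507×10^7 mol; kt = 6.969×10^-6 × 261000 = 1.819, e^(−kt) = 0.1622.
M(261000) = 2.4507×10^7 + (9.810×10^6 − 2.4507×10^7) × 0.1622 = 2.4507×10^7 − 2.384×10^6 = 2.2123×10^7 mol.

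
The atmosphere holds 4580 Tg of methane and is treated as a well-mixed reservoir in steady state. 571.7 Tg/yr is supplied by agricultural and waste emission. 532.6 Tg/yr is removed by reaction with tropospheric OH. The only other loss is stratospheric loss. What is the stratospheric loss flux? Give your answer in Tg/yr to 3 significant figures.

At steady state ΣF_in = ΣF_out.
ΣF_in = 571.70 Tg/yr.
Stratospheric loss flux = ΣF_in − (532.6) = 571.70 − 532.6 = 39.10 Tg/yr.

39.1 Tg/yr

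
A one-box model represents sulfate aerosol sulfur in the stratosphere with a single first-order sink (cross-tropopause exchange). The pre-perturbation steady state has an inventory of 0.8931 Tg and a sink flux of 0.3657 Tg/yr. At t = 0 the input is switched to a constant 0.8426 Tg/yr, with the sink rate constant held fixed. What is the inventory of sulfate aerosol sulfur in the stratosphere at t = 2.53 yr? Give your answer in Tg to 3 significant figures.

The sink rate constant is k = F₀/M₀ = 0.3657/0.8931 = 0.4095 yr⁻¹.
Solving dM/dt = F₁ − kM with M(0) = M₀ gives M(t) = F₁/k + (M₀ − F₁/k)·e^(−kt).
F₁/k = 0.8426/0.4095 = 2.0578 Tg; kt = 0.4095 × 2.53 = 1.036, e^(−kt) = 0.3549.
M(2.53) = 2.0578 + (0.8931 − 2.0578) × 0.3549 = 2.0578 − 0.4133 = 1.6444 Tg.

1.64 Tg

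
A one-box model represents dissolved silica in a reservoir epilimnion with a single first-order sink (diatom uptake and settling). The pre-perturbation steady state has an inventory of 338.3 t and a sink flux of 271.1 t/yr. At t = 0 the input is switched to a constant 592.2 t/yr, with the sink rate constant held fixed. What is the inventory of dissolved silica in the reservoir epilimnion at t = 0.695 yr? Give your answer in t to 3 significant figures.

509 t

τ = M₀/F₀ = 338.3/271.1 = 1.248 yr; rate constant k = 1/τ.
New steady state M_∞ = F₁/k = F₁·τ = 592.2 × 1.248 = 738.99 t.
M(t) = M_∞ + (M₀ − M_∞)·e^(−t/τ); t/τ = 0.695/1.248 = 0.5569, so e^(−t/τ) = 0.5730.
M(t) = 738.99 − 400.7 × 0.5730 = 509.41 t.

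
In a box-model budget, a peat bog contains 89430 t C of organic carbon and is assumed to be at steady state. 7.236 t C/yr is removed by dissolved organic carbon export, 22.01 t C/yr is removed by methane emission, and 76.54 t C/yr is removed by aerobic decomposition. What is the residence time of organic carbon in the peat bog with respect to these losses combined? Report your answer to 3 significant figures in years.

845 yr

Total removal = 7.236 + 22.01 + 76.54 = 105.79 t C/yr.
τ = M / ΣF_out = 89430 / 105.79 = 845.4 yr.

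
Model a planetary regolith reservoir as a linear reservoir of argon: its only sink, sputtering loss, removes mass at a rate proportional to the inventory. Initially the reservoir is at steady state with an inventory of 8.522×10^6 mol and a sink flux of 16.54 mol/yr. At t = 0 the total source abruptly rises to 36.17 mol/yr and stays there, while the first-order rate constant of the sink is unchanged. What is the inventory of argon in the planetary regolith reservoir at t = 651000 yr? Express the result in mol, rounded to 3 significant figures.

1.58×10^7 mol

The sink rate constant is k = F₀/M₀ = 16.54/8.522×10^6 = 1.941×10^-6 yr⁻¹.
Solving dM/dt = F₁ − kM with M(0) = M₀ gives M(t) = F₁/k + (M₀ − F₁/k)·e^(−kt).
F₁/k = 36.17/1.941×10^-6 = 1.8636×10^7 mol; kt = 1.941×10^-6 × 651000 = 1.263, e^(−kt) = 0.2827.
M(651000) = 1.8636×10^7 + (8.522×10^6 − 1.8636×10^7) × 0.2827 = 1.8636×10^7 − 2.859×10^6 = 1.5777×10^7 mol.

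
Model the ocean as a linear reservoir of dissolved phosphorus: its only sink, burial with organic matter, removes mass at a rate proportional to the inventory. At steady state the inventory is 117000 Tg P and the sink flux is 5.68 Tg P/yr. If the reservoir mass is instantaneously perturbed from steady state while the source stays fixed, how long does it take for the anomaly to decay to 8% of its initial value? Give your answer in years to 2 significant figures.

For a linear reservoir the anomaly decays as exp(−t/τ) with τ = M/F = 117000/5.68 = 20600 yr.
exp(−t/τ) = 0.08 ⇒ t = −τ ln(0.08) = 20600 × 2.526 = 52030 yr.

52000 yr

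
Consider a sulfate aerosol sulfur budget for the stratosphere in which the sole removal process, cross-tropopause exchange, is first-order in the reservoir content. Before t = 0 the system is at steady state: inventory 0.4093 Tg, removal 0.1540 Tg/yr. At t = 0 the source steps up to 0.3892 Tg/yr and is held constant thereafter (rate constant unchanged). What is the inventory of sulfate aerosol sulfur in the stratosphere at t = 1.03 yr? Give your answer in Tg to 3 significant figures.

0.610 Tg

Residence time τ = M₀/F₀ = 2.658 yr. The eventual steady state is M_∞ = M₀·(F₁/F₀) = 0.4093 × 0.3892/0.1540 = 1.0344 Tg.
The anomaly ΔM(t) = M(t) − M_∞ decays as ΔM₀·e^(−t/τ) with ΔM₀ = 0.4093 − 1.0344 = −0.6251 Tg.
At t = 1.03 yr, e^(−t/τ) = e^(−0.3875) = 0.6787, so ΔM = −0.4243 Tg and M = 1.0344 − 0.4243 = 0.61013 Tg.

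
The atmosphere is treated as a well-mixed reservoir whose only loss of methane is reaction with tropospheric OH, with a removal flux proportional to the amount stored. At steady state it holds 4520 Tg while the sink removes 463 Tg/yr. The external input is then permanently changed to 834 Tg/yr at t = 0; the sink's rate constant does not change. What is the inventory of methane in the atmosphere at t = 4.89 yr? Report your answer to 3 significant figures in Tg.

τ = M₀/F₀ = 4520/463 = 9.762 yr; rate constant k = 1/τ.
New steady state M_∞ = F₁/k = F₁·τ = 834 × 9.762 = 8141.9 Tg.
M(t) = M_∞ + (M₀ − M_∞)·e^(−t/τ); t/τ = 4.89/9.762 = 0.5009, so e^(−t/τ) = 0.6060.
M(t) = 8141.9 − 3622 × 0.6060 = 5947.1 Tg.

5950 Tg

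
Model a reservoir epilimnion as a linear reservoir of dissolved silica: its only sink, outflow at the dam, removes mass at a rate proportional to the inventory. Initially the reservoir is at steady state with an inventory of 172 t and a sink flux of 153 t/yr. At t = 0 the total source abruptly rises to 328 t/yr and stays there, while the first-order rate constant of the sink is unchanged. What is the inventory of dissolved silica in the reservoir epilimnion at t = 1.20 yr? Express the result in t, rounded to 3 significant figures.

301 t

The sink rate constant is k = F₀/M₀ = 153/172 = 0.8895 yr⁻¹.
Solving dM/dt = F₁ − kM with M(0) = M₀ gives M(t) = F₁/k + (M₀ − F₁/k)·e^(−kt).
F₁/k = 328/0.8895 = 368.73 t; kt = 0.8895 × 1.20 = 1.067, e^(−kt) = 0.3439.
M(1.20) = 368.73 + (172 − 368.73) × 0.3439 = 368.73 − 67.65 = 301.08 t.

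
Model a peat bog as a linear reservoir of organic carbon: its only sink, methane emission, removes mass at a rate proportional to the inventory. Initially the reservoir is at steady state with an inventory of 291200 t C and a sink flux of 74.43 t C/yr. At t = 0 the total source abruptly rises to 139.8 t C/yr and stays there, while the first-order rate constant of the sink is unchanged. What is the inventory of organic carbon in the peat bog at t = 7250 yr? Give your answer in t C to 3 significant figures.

507000 t C

τ = M₀/F₀ = 291200/74.43 = 3912 yr; rate constant k = 1/τ.
New steady state M_∞ = F₁/k = F₁·τ = 139.8 × 3912 = 546950 t C.
M(t) = M_∞ + (M₀ − M_∞)·e^(−t/τ); t/τ = 7250/3912 = 1.853, so e^(−t/τ) = 0.1568.
M(t) = 546950 − 255800 × 0.1568 = 506860 t C.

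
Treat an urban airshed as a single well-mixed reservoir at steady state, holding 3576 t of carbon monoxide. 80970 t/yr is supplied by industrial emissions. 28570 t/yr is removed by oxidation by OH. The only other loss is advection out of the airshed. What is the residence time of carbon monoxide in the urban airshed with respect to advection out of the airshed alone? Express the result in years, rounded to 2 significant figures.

0.068 yr

At steady state ΣF_in = ΣF_out.
ΣF_in = 80970 t/yr.
Advection out of the airshed flux = ΣF_in − (28570) = 80970 − 28570 = 52400 t/yr.
τ = M / F = 3576 / 52400 = 0.06824 yr.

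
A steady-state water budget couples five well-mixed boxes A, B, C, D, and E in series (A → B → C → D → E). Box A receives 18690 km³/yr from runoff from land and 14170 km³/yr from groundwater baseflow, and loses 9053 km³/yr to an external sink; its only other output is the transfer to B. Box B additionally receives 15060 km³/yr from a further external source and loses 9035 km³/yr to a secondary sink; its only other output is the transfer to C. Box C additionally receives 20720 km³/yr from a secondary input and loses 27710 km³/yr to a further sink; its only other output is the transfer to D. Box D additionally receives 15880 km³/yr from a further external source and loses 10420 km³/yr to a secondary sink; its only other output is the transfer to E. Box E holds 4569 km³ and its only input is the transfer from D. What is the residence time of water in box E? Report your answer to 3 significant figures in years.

0.161 yr

Box A: F(A→B) = (18690 + 14170) − 9053 = 23807 km³/yr.
Box B: F(B→C) = (23807 + 15060) − 9035 = 29832 km³/yr.
Box C: F(C→D) = (29832 + 20720) − 27710 = 22842 km³/yr.
Box D: F(D→E) = (22842 + 15880) − 10420 = 28302 km³/yr.
Box E throughput = its input = 28302 km³/yr; τ = 4569 / 28302 = 0.1614 yr.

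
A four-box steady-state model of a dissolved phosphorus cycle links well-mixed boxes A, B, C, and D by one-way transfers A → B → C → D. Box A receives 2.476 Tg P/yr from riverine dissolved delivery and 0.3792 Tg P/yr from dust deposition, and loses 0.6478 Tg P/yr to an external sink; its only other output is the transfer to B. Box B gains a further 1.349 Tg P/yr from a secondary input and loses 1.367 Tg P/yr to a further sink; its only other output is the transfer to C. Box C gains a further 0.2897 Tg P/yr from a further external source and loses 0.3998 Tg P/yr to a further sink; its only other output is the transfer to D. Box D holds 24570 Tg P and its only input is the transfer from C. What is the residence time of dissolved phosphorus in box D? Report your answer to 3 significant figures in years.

11800 yr

Box A: F(A→B) = (2.476 + 0.3792) − 0.6478 = 2.2074 Tg P/yr.
Box B: F(B→C) = (2.2074 + 1.349) − 1.367 = 2.1894 Tg P/yr.
Box C: F(C→D) = (2.1894 + 0.2897) − 0.3998 = 2.0793 Tg P/yr.
Box D throughput = its input = 2.0793 Tg P/yr; τ = 24570 / 2.0793 = 11820 yr.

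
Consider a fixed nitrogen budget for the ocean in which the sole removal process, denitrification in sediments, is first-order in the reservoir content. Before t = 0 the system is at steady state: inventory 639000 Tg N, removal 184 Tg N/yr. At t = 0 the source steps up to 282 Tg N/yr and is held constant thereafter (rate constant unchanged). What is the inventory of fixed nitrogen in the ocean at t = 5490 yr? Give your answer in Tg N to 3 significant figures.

909000 Tg N

The sink rate constant is k = F₀/M₀ = 184/639000 = 0.0002879 yr⁻¹.
Solving dM/dt = F₁ − kM with M(0) = M₀ gives M(t) = F₁/k + (M₀ − F₁/k)·e^(−kt).
F₁/k = 282/0.0002879 = 979340 Tg N; kt = 0.0002879 × 5490 = 1.581, e^(−kt) = 0.2058.
M(5490) = 979340 + (639000 − 979340) × 0.2058 = 979340 − 70040 = 909300 Tg N.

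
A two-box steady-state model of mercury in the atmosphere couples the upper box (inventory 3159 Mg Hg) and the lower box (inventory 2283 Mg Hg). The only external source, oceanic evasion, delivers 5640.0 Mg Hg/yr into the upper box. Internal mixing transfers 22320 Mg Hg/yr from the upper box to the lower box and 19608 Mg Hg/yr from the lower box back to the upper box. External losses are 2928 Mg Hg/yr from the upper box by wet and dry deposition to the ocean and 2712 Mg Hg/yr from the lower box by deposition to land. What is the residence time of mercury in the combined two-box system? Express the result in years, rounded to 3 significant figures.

Residence time in the combined system uses the total inventory and the total *external* removal — internal exchanges between the two boxes cancel.
M_total = 3159 + 2283 = 5442.0 Mg Hg.
ΣF_external_out = 2928 + 2712 = 5640.0 Mg Hg/yr.
τ = M_total / ΣF_ext = 5442.0 / 5640.0 = 0.9649 yr.

0.965 yr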